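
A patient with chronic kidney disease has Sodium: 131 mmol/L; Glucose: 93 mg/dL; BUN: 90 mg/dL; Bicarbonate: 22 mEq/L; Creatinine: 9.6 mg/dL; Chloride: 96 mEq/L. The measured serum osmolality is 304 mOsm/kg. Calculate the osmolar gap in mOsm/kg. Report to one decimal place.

Calculated osmolality = 2·Na + glucose/18 + BUN/2.8
= 2·131 + 93/18 + 90/2.8
= 262 + 5.17 + 32.14
= 299.31 mOsm/kg ≈ 299.3 mOsm/kg
Osmolar gap = measured − calculated = 304 − 299.3 = 4.7 mOsm/kg

4.7 mOsm/kg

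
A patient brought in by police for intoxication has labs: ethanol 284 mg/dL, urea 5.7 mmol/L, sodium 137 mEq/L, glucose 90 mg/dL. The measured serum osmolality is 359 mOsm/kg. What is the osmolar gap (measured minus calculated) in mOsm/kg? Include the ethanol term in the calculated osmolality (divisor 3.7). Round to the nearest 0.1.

-2.5 mOsm/kg

Calculated osmolality = 2·Na + glucose/18 + urea + ethanol/3.7
= 2·137 + 90/18 + 5.7 + 284/3.7
= 274 + 5 + 5.70 + 76.76
= 361.46 mOsm/kg ≈ 361.5 mOsm/kg
Osmolar gap = measured − calculated = 359 − 361.5 = -2.5 mOsm/kg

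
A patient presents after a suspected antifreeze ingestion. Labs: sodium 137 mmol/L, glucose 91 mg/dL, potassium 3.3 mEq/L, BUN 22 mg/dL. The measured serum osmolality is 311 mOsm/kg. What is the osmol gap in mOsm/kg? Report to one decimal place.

Calculated osmolality = 2·Na + glucose/18 + BUN/2.8
= 2·137 + 91/18 + 22/2.8
= 274 + 5.06 + 7.86
= 286.92 mOsm/kg ≈ 286.9 mOsm/kg
Osmolar gap = measured − calculated = 311 − 286.9 = 24.1 mOsm/kg

24.1 mOsm/kg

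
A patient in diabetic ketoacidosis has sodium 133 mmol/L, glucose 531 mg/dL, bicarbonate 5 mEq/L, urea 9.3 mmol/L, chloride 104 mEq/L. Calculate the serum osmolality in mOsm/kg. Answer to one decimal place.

Calculated osmolality = 2·Na + glucose/18 + urea
= 2·133 + 531/18 + 9.3
= 266 + 29.50 + 9.30
= 304.8 mOsm/kg

304.8 mOsm/kg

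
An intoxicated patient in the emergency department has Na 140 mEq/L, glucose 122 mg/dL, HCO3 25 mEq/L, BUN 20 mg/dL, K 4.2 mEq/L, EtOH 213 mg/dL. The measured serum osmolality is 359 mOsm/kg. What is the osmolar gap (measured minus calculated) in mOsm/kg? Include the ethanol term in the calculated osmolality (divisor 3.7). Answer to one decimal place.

Calculated osmolality = 2·Na + glucose/18 + BUN/2.8 + ethanol/3.7
= 2·140 + 122/18 + 20/2.8 + 213/3.7
= 280 + 6.78 + 7.14 + 57.57
= 351.49 mOsm/kg ≈ 351.5 mOsm/kg
Osmolar gap = measured − calculated = 359 − 351.5 = 7.5 mOsm/kg

7.5 mOsm/kg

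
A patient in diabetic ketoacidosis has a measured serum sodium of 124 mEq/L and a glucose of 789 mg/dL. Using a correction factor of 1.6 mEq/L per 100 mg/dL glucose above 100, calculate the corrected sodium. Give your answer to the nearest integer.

135 mEq/L

Corrected Na = measured Na + 1.6 · (glucose − 100)/100
= 124 + 1.6 · (789 − 100)/100
= 124 + 11
= 135 mEq/L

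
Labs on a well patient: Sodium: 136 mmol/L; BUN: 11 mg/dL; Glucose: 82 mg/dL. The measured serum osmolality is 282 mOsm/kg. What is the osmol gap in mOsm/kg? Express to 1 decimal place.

Calculated osmolality = 2·Na + glucose/18 + BUN/2.8
= 2·136 + 82/18 + 11/2.8
= 272 + 4.56 + 3.93
= 280.49 mOsm/kg ≈ 280.5 mOsm/kg
Osmolar gap = measured − calculated = 282 − 280.5 = 1.5 mOsm/kg

1.5 mOsm/kg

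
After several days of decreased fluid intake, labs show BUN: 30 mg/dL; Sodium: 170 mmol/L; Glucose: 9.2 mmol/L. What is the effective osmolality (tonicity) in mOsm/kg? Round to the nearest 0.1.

Effective osmolality excludes urea (freely permeant across cell membranes):
2·Na + glucose
= 2·170 + 9.2
= 340 + 9.2
= 349.2 mOsm/kg

349.2 mOsm/kg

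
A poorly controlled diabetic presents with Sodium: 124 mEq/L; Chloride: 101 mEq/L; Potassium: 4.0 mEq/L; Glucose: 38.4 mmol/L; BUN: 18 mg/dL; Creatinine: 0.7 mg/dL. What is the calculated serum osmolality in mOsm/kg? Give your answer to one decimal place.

292.8 mOsm/kg

Calculated osmolality = 2·Na + glucose + BUN/2.8
= 2·124 + 38.4 + 18/2.8
= 248 + 38.40 + 6.43
= 292.83 mOsm/kg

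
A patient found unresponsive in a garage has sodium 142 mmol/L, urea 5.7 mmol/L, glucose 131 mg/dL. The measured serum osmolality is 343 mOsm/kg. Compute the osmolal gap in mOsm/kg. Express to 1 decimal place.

Calculated osmolality = 2·Na + glucose/18 + urea
= 2·142 + 131/18 + 5.7
= 284 + 7.28 + 5.70
= 296.98 mOsm/kg ≈ 297.0 mOsm/kg
Osmolar gap = measured − calculated = 343 − 297.0 = 46.0 mOsm/kg

46.0 mOsm/kg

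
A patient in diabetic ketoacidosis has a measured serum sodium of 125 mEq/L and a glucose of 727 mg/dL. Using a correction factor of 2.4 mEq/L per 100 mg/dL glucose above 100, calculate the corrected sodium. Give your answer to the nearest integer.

140 mEq/L

Corrected Na = measured Na + 2.4 · (glucose − 100)/100
= 125 + 2.4 · (727 − 100)/100
= 125 + 15
= 140 mEq/L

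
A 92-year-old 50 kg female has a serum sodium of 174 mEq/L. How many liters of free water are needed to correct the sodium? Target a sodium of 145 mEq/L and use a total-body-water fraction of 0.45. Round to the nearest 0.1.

TBW = 0.45 · 50 = 22.5 L
Free water deficit = TBW · (Na/145 − 1)
= 22.5 · (174/145 − 1)
= 22.5 · 0.2
= 4.5 L

4.5 L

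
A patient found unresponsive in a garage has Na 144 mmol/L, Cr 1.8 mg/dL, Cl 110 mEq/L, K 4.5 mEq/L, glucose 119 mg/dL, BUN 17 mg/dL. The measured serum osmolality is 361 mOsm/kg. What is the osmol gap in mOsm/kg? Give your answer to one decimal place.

Calculated osmolality = 2·Na + glucose/18 + BUN/2.8
= 2·144 + 119/18 + 17/2.8
= 288 + 6.61 + 6.07
= 300.68 mOsm/kg ≈ 300.7 mOsm/kg
Osmolar gap = measured − calculated = 361 − 300.7 = 60.3 mOsm/kg

60.3 mOsm/kg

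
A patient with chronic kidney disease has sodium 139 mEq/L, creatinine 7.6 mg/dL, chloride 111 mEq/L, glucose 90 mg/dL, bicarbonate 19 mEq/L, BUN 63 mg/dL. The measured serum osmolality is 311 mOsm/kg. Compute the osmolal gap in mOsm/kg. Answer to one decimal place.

5.5 mOsm/kg

Calculated osmolality = 2·Na + glucose/18 + BUN/2.8
= 2·139 + 90/18 + 63/2.8
= 278 + 5 + 22.50
= 305.5 mOsm/kg ≈ 305.5 mOsm/kg
Osmolar gap = measured − calculated = 311 − 305.5 = 5.5 mOsm/kg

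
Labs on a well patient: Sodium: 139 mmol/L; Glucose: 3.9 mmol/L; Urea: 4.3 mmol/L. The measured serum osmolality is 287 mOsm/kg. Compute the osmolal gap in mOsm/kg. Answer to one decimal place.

0.8 mOsm/kg

Calculated osmolality = 2·Na + glucose + urea
= 2·139 + 3.9 + 4.3
= 278 + 3.90 + 4.30
= 286.2 mOsm/kg ≈ 286.2 mOsm/kg
Osmolar gap = measured − calculated = 287 − 286.2 = 0.8 mOsm/kg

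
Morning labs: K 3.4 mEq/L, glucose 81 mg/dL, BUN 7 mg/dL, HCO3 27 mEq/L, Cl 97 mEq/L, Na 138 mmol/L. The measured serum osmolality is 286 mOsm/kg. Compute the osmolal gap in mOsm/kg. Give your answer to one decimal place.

Calculated osmolality = 2·Na + glucose/18 + BUN/2.8
= 2·138 + 81/18 + 7/2.8
= 276 + 4.50 + 2.50
= 283 mOsm/kg ≈ 283.0 mOsm/kg
Osmolar gap = measured − calculated = 286 − 283.0 = 3.0 mOsm/kg

3.0 mOsm/kg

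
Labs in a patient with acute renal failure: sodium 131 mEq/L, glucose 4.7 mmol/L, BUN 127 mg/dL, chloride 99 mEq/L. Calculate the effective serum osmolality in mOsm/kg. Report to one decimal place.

Effective osmolality excludes urea (freely permeant across cell membranes):
2·Na + glucose
= 2·131 + 4.7
= 262 + 4.7
= 266.7 mOsm/kg

266.7 mOsm/kg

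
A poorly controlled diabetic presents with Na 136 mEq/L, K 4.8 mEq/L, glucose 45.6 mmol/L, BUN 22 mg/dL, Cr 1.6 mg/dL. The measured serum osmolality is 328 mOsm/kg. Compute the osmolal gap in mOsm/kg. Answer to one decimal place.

Calculated osmolality = 2·Na + glucose + BUN/2.8
= 2·136 + 45.6 + 22/2.8
= 272 + 45.60 + 7.86
= 325.46 mOsm/kg ≈ 325.5 mOsm/kg
Osmolar gap = measured − calculated = 328 − 325.5 = 2.5 mOsm/kg

2.5 mOsm/kg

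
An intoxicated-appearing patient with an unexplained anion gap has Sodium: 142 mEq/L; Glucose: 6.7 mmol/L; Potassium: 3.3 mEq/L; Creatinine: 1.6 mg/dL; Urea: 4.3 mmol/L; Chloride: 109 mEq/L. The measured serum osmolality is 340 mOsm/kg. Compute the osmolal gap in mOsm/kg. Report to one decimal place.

Calculated osmolality = 2·Na + glucose + urea
= 2·142 + 6.7 + 4.3
= 284 + 6.70 + 4.30
= 295 mOsm/kg ≈ 295.0 mOsm/kg
Osmolar gap = measured − calculated = 340 − 295.0 = 45.0 mOsm/kg

45.0 mOsm/kg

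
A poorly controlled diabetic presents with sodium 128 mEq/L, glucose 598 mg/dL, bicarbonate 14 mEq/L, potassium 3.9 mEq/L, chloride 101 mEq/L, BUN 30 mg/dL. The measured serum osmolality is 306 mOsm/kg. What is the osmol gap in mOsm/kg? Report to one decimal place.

6.1 mOsm/kg

Calculated osmolality = 2·Na + glucose/18 + BUN/2.8
= 2·128 + 598/18 + 30/2.8
= 256 + 33.22 + 10.71
= 299.93 mOsm/kg ≈ 299.9 mOsm/kg
Osmolar gap = measured − calculated = 306 − 299.9 = 6.1 mOsm/kg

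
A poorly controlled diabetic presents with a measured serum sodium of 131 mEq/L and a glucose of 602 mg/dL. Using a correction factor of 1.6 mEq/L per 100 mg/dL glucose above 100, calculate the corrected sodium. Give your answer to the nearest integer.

139 mEq/L

Corrected Na = measured Na + 1.6 · (glucose − 100)/100
= 131 + 1.6 · (602 − 100)/100
= 131 + 8
= 139 mEq/L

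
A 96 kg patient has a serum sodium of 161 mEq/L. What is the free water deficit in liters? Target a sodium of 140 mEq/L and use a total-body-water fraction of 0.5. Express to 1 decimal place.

7.2 L

TBW = 0.5 · 96 = 48 L
Free water deficit = TBW · (Na/140 − 1)
= 48 · (161/140 − 1)
= 48 · 0.15
= 7.2 L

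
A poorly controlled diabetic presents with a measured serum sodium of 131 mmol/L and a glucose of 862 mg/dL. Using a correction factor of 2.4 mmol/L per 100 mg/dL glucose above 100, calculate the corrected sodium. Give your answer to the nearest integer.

149 mmol/L

Corrected Na = measured Na + 2.4 · (glucose − 100)/100
= 131 + 2.4 · (862 − 100)/100
= 131 + 18.3
= 149.3 mmol/L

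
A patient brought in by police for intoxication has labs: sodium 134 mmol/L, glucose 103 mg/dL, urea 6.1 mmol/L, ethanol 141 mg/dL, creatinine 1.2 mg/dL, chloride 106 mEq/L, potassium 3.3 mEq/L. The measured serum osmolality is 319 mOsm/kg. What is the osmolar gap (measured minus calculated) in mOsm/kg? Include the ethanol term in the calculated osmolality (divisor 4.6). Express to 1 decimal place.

8.5 mOsm/kg

Calculated osmolality = 2·Na + glucose/18 + urea + ethanol/4.6
= 2·134 + 103/18 + 6.1 + 141/4.6
= 268 + 5.72 + 6.10 + 30.65
= 310.47 mOsm/kg ≈ 310.5 mOsm/kg
Osmolar gap = measured − calculated = 319 − 310.5 = 8.5 mOsm/kg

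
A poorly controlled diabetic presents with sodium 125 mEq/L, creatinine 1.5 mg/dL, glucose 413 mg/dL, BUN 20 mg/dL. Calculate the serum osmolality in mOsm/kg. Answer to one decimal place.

280.1 mOsm/kg

Calculated osmolality = 2·Na + glucose/18 + BUN/2.8
= 2·125 + 413/18 + 20/2.8
= 250 + 22.94 + 7.14
= 280.08 mOsm/kg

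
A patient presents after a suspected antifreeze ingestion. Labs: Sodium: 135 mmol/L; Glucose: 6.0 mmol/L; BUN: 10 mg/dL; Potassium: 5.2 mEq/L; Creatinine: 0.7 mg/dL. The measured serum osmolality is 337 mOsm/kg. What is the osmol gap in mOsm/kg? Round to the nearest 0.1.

Calculated osmolality = 2·Na + glucose + BUN/2.8
= 2·135 + 6 + 10/2.8
= 270 + 6 + 3.57
= 279.57 mOsm/kg ≈ 279.6 mOsm/kg
Osmolar gap = measured − calculated = 337 − 279.6 = 57.4 mOsm/kg

57.4 mOsm/kg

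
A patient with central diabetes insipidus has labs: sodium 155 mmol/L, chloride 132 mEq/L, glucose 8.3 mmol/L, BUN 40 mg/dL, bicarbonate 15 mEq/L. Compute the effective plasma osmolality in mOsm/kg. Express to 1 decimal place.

318.3 mOsm/kg

Effective osmolality excludes urea (freely permeant across cell membranes):
2·Na + glucose
= 2·155 + 8.3
= 310 + 8.3
= 318.3 mOsm/kg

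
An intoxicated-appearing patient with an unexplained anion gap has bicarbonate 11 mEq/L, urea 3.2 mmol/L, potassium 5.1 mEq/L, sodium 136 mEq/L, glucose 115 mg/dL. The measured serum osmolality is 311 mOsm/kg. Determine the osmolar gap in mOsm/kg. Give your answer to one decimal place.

29.4 mOsm/kg

Calculated osmolality = 2·Na + glucose/18 + urea
= 2·136 + 115/18 + 3.2
= 272 + 6.39 + 3.20
= 281.59 mOsm/kg ≈ 281.6 mOsm/kg
Osmolar gap = measured − calculated = 311 − 281.6 = 29.4 mOsm/kg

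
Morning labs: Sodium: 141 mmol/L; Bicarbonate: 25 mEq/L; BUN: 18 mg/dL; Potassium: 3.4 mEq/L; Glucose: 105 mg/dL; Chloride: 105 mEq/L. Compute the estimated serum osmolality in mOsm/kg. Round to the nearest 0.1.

Calculated osmolality = 2·Na + glucose/18 + BUN/2.8
= 2·141 + 105/18 + 18/2.8
= 282 + 5.83 + 6.43
= 294.26 mOsm/kg

294.3 mOsm/kg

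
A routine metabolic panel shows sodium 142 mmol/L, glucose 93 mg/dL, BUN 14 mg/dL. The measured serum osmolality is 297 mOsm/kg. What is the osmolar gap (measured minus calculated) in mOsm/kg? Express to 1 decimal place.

Calculated osmolality = 2·Na + glucose/18 + BUN/2.8
= 2·142 + 93/18 + 14/2.8
= 284 + 5.17 + 5
= 294.17 mOsm/kg ≈ 294.2 mOsm/kg
Osmolar gap = measured − calculated = 297 − 294.2 = 2.8 mOsm/kg

2.8 mOsm/kg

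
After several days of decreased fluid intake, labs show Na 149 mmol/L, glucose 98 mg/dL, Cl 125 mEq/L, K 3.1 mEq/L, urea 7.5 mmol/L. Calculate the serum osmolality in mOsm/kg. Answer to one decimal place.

310.9 mOsm/kg

Calculated osmolality = 2·Na + glucose/18 + urea
= 2·149 + 98/18 + 7.5
= 298 + 5.44 + 7.50
= 310.94 mOsm/kg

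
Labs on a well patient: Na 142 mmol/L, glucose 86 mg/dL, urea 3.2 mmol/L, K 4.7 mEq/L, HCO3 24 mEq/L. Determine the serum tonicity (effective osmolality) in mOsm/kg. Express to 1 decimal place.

Effective osmolality excludes urea (freely permeant across cell membranes):
2·Na + glucose/18
= 2·142 + 86/18
= 284 + 4.78
= 288.78 mOsm/kg

288.8 mOsm/kg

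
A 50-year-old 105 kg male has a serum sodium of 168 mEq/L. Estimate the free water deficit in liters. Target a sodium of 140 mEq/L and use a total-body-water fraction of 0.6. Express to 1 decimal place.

12.6 L

TBW = 0.6 · 105 = 63 L
Free water deficit = TBW · (Na/140 − 1)
= 63 · (168/140 − 1)
= 63 · 0.2
= 12.6 L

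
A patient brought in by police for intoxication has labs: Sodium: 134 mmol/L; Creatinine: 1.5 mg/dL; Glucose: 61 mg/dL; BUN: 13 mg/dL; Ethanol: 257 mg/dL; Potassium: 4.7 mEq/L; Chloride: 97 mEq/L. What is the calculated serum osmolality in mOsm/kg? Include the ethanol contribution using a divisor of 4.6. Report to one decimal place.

331.9 mOsm/kg

Calculated osmolality = 2·Na + glucose/18 + BUN/2.8 + ethanol/4.6
= 2·134 + 61/18 + 13/2.8 + 257/4.6
= 268 + 3.39 + 4.64 + 55.87
= 331.9 mOsm/kg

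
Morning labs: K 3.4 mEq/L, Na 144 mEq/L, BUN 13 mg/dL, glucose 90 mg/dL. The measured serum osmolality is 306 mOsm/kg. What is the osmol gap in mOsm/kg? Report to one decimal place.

8.4 mOsm/kg

Calculated osmolality = 2·Na + glucose/18 + BUN/2.8
= 2·144 + 90/18 + 13/2.8
= 288 + 5 + 4.64
= 297.64 mOsm/kg ≈ 297.6 mOsm/kg
Osmolar gap = measured − calculated = 306 − 297.6 = 8.4 mOsm/kg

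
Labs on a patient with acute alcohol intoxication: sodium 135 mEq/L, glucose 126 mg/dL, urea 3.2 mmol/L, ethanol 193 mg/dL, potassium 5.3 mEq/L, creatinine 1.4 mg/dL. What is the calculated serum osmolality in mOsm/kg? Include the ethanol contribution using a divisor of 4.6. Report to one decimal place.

322.2 mOsm/kg

Calculated osmolality = 2·Na + glucose/18 + urea + ethanol/4.6
= 2·135 + 126/18 + 3.2 + 193/4.6
= 270 + 7 + 3.20 + 41.96
= 322.16 mOsm/kg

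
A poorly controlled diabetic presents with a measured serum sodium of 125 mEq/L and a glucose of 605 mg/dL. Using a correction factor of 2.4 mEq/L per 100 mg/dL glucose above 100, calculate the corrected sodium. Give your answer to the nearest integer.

137 mEq/L

Corrected Na = measured Na + 2.4 · (glucose − 100)/100
= 125 + 2.4 · (605 − 100)/100
= 125 + 12.1
= 137.1 mEq/L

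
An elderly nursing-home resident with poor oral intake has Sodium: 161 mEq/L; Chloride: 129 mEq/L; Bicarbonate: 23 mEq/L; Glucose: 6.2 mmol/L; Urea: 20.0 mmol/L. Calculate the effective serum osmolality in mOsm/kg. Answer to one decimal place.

Effective osmolality excludes urea (freely permeant across cell membranes):
2·Na + glucose
= 2·161 + 6.2
= 322 + 6.2
= 328.2 mOsm/kg

328.2 mOsm/kg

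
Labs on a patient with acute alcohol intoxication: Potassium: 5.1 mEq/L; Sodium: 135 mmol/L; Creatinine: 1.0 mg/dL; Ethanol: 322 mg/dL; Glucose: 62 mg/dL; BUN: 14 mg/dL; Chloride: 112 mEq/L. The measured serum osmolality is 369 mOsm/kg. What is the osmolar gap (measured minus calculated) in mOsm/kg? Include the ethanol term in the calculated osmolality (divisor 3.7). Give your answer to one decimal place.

Calculated osmolality = 2·Na + glucose/18 + BUN/2.8 + ethanol/3.7
= 2·135 + 62/18 + 14/2.8 + 322/3.7
= 270 + 3.44 + 5 + 87.03
= 365.47 mOsm/kg ≈ 365.5 mOsm/kg
Osmolar gap = measured − calculated = 369 − 365.5 = 3.5 mOsm/kg

3.5 mOsm/kg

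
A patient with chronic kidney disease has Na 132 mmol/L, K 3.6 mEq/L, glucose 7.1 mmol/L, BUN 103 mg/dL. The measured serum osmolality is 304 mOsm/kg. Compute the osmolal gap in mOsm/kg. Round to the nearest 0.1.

-3.9 mOsm/kg

Calculated osmolality = 2·Na + glucose + BUN/2.8
= 2·132 + 7.1 + 103/2.8
= 264 + 7.10 + 36.79
= 307.89 mOsm/kg ≈ 307.9 mOsm/kg
Osmolar gap = measured − calculated = 304 − 307.9 = -3.9 mOsm/kg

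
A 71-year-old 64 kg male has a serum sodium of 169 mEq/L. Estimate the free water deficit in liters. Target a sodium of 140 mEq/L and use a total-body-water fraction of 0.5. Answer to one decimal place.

TBW = 0.5 · 64 = 32 L
Free water deficit = TBW · (Na/140 − 1)
= 32 · (169/140 − 1)
= 32 · 0.2071
= 6.63 L

6.6 L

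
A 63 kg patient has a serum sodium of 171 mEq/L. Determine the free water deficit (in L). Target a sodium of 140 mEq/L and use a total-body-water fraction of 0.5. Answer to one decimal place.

7.0 L

TBW = 0.5 · 63 = 31.5 L
Free water deficit = TBW · (Na/140 − 1)
= 31.5 · (171/140 − 1)
= 31.5 · 0.2214
= 6.97 L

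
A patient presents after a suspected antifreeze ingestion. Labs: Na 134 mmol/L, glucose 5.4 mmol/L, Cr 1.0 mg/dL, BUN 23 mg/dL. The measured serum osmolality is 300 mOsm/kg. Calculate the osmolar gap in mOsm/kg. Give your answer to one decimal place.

18.4 mOsm/kg

Calculated osmolality = 2·Na + glucose + BUN/2.8
= 2·134 + 5.4 + 23/2.8
= 268 + 5.40 + 8.21
= 281.61 mOsm/kg ≈ 281.6 mOsm/kg
Osmolar gap = measured − calculated = 300 − 281.6 = 18.4 mOsm/kg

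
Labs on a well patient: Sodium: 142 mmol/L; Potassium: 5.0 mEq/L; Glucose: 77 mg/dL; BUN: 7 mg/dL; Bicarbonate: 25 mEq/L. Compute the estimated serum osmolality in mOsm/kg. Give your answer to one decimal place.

290.8 mOsm/kg

Calculated osmolality = 2·Na + glucose/18 + BUN/2.8
= 2·142 + 77/18 + 7/2.8
= 284 + 4.28 + 2.50
= 290.78 mOsm/kg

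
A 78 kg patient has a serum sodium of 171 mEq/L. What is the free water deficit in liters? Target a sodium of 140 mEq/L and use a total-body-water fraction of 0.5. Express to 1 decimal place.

TBW = 0.5 · 78 = 39 L
Free water deficit = TBW · (Na/140 − 1)
= 39 · (171/140 − 1)
= 39 · 0.2214
= 8.63 L

8.6 L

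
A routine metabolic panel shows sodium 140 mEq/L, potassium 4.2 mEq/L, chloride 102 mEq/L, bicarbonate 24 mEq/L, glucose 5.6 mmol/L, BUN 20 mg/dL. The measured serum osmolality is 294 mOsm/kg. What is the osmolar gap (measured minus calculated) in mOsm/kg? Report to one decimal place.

Calculated osmolality = 2·Na + glucose + BUN/2.8
= 2·140 + 5.6 + 20/2.8
= 280 + 5.60 + 7.14
= 292.74 mOsm/kg ≈ 292.7 mOsm/kg
Osmolar gap = measured − calculated = 294 − 292.7 = 1.3 mOsm/kg

1.3 mOsm/kg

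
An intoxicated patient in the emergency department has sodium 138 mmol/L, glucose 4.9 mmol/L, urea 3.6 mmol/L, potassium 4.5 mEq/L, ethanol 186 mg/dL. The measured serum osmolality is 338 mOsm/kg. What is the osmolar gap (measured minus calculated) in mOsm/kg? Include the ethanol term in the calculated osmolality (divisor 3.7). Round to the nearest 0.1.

Calculated osmolality = 2·Na + glucose + urea + ethanol/3.7
= 2·138 + 4.9 + 3.6 + 186/3.7
= 276 + 4.90 + 3.60 + 50.27
= 334.77 mOsm/kg ≈ 334.8 mOsm/kg
Osmolar gap = measured − calculated = 338 − 334.8 = 3.2 mOsm/kg

3.2 mOsm/kg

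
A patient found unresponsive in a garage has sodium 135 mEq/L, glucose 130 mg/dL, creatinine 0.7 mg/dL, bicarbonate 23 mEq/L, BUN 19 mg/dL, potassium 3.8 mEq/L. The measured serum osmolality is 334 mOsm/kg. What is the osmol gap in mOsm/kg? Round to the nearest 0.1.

Calculated osmolality = 2·Na + glucose/18 + BUN/2.8
= 2·135 + 130/18 + 19/2.8
= 270 + 7.22 + 6.79
= 284.01 mOsm/kg ≈ 284.0 mOsm/kg
Osmolar gap = measured − calculated = 334 − 284.0 = 50.0 mOsm/kg

50.0 mOsm/kg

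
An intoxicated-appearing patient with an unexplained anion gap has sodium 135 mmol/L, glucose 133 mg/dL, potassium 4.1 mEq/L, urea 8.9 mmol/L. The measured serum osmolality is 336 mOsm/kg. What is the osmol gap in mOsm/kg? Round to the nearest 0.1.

Calculated osmolality = 2·Na + glucose/18 + urea
= 2·135 + 133/18 + 8.9
= 270 + 7.39 + 8.90
= 286.29 mOsm/kg ≈ 286.3 mOsm/kg
Osmolar gap = measured − calculated = 336 − 286.3 = 49.7 mOsm/kg

49.7 mOsm/kg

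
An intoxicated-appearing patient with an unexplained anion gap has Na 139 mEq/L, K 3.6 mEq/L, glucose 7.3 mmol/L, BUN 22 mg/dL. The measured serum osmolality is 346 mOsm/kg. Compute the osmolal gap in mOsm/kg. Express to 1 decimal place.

52.8 mOsm/kg

Calculated osmolality = 2·Na + glucose + BUN/2.8
= 2·139 + 7.3 + 22/2.8
= 278 + 7.30 + 7.86
= 293.16 mOsm/kg ≈ 293.2 mOsm/kg
Osmolar gap = measured − calculated = 346 − 293.2 = 52.8 mOsm/kg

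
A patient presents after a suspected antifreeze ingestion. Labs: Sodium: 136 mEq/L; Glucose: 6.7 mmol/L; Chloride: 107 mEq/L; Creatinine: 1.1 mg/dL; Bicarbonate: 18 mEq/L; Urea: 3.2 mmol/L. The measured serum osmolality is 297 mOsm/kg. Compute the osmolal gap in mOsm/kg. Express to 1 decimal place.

Calculated osmolality = 2·Na + glucose + urea
= 2·136 + 6.7 + 3.2
= 272 + 6.70 + 3.20
= 281.9 mOsm/kg ≈ 281.9 mOsm/kg
Osmolar gap = measured − calculated = 297 − 281.9 = 15.1 mOsm/kg

15.1 mOsm/kg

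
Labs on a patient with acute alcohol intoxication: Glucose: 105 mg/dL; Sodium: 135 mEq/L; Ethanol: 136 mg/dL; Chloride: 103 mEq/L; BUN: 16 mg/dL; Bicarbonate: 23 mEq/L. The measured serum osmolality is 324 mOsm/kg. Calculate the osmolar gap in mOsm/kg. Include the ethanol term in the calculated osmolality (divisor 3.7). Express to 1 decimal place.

5.7 mOsm/kg

Calculated osmolality = 2·Na + glucose/18 + BUN/2.8 + ethanol/3.7
= 2·135 + 105/18 + 16/2.8 + 136/3.7
= 270 + 5.83 + 5.71 + 36.76
= 318.3 mOsm/kg ≈ 318.3 mOsm/kg
Osmolar gap = measured − calculated = 324 − 318.3 = 5.7 mOsm/kg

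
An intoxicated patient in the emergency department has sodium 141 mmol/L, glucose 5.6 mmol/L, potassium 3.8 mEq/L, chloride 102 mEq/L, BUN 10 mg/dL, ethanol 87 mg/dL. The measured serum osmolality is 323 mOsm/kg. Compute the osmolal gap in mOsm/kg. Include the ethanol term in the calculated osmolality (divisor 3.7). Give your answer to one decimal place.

Calculated osmolality = 2·Na + glucose + BUN/2.8 + ethanol/3.7
= 2·141 + 5.6 + 10/2.8 + 87/3.7
= 282 + 5.60 + 3.57 + 23.51
= 314.68 mOsm/kg ≈ 314.7 mOsm/kg
Osmolar gap = measured − calculated = 323 − 314.7 = 8.3 mOsm/kg

8.3 mOsm/kg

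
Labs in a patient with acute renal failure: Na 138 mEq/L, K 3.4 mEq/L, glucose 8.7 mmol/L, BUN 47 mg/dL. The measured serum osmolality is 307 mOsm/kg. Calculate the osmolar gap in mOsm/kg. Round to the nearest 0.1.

5.5 mOsm/kg

Calculated osmolality = 2·Na + glucose + BUN/2.8
= 2·138 + 8.7 + 47/2.8
= 276 + 8.70 + 16.79
= 301.49 mOsm/kg ≈ 301.5 mOsm/kg
Osmolar gap = measured − calculated = 307 − 301.5 = 5.5 mOsm/kg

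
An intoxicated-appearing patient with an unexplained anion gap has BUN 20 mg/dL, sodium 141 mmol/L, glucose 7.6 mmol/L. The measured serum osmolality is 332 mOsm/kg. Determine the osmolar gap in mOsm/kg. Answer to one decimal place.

Calculated osmolality = 2·Na + glucose + BUN/2.8
= 2·141 + 7.6 + 20/2.8
= 282 + 7.60 + 7.14
= 296.74 mOsm/kg ≈ 296.7 mOsm/kg
Osmolar gap = measured − calculated = 332 − 296.7 = 35.3 mOsm/kg

35.3 mOsm/kg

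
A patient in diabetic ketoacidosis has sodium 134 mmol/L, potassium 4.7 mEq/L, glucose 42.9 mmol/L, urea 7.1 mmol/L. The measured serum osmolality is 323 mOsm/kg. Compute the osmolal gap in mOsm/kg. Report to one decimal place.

Calculated osmolality = 2·Na + glucose + urea
= 2·134 + 42.9 + 7.1
= 268 + 42.90 + 7.10
= 318 mOsm/kg ≈ 318.0 mOsm/kg
Osmolar gap = measured − calculated = 323 − 318.0 = 5.0 mOsm/kg

5.0 mOsm/kg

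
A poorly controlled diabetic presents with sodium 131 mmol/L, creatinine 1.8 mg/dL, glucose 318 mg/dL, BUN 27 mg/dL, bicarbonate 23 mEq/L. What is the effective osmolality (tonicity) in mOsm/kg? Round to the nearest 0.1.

279.7 mOsm/kg

Effective osmolality excludes urea (freely permeant across cell membranes):
2·Na + glucose/18
= 2·131 + 318/18
= 262 + 17.67
= 279.67 mOsm/kg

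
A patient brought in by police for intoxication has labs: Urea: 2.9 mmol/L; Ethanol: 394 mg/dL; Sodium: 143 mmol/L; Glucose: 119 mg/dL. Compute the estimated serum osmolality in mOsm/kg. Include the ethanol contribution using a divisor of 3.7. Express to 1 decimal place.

Calculated osmolality = 2·Na + glucose/18 + urea + ethanol/3.7
= 2·143 + 119/18 + 2.9 + 394/3.7
= 286 + 6.61 + 2.90 + 106.49
= 402 mOsm/kg

402.0 mOsm/kg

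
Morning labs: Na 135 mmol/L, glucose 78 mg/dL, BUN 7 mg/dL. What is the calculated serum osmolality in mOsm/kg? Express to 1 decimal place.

276.8 mOsm/kg

Calculated osmolality = 2·Na + glucose/18 + BUN/2.8
= 2·135 + 78/18 + 7/2.8
= 270 + 4.33 + 2.50
= 276.83 mOsm/kg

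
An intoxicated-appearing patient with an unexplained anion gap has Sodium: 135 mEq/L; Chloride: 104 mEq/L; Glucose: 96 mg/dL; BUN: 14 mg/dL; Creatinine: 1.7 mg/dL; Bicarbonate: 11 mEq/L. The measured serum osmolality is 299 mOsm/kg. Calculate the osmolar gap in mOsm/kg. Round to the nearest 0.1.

18.7 mOsm/kg

Calculated osmolality = 2·Na + glucose/18 + BUN/2.8
= 2·135 + 96/18 + 14/2.8
= 270 + 5.33 + 5
= 280.33 mOsm/kg ≈ 280.3 mOsm/kg
Osmolar gap = measured − calculated = 299 − 280.3 = 18.7 mOsm/kg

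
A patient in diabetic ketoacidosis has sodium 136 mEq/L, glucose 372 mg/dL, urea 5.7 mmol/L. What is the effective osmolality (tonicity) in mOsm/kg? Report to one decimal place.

Effective osmolality excludes urea (freely permeant across cell membranes):
2·Na + glucose/18
= 2·136 + 372/18
= 272 + 20.67
= 292.67 mOsm/kg

292.7 mOsm/kg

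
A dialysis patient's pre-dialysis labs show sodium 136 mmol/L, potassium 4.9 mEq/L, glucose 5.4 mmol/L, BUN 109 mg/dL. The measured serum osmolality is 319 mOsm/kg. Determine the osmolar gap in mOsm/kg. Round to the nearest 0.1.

Calculated osmolality = 2·Na + glucose + BUN/2.8
= 2·136 + 5.4 + 109/2.8
= 272 + 5.40 + 38.93
= 316.33 mOsm/kg ≈ 316.3 mOsm/kg
Osmolar gap = measured − calculated = 319 − 316.3 = 2.7 mOsm/kg

2.7 mOsm/kg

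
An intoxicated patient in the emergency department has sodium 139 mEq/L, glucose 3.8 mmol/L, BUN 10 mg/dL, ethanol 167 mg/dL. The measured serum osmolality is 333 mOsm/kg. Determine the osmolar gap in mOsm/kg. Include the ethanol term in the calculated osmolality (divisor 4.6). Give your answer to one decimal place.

11.3 mOsm/kg

Calculated osmolality = 2·Na + glucose + BUN/2.8 + ethanol/4.6
= 2·139 + 3.8 + 10/2.8 + 167/4.6
= 278 + 3.80 + 3.57 + 36.30
= 321.67 mOsm/kg ≈ 321.7 mOsm/kg
Osmolar gap = measured − calculated = 333 − 321.7 = 11.3 mOsm/kg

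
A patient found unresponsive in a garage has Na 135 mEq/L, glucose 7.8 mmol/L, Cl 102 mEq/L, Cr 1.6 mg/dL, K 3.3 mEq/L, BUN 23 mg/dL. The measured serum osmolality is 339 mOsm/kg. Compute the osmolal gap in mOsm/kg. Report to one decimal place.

Calculated osmolality = 2·Na + glucose + BUN/2.8
= 2·135 + 7.8 + 23/2.8
= 270 + 7.80 + 8.21
= 286.01 mOsm/kg ≈ 286.0 mOsm/kg
Osmolar gap = measured − calculated = 339 − 286.0 = 53.0 mOsm/kg

53.0 mOsm/kg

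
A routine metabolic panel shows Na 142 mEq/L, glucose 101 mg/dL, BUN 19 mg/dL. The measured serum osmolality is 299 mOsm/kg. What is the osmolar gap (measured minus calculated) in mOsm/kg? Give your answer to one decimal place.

Calculated osmolality = 2·Na + glucose/18 + BUN/2.8
= 2·142 + 101/18 + 19/2.8
= 284 + 5.61 + 6.79
= 296.4 mOsm/kg ≈ 296.4 mOsm/kg
Osmolar gap = measured − calculated = 299 − 296.4 = 2.6 mOsm/kg

2.6 mOsm/kg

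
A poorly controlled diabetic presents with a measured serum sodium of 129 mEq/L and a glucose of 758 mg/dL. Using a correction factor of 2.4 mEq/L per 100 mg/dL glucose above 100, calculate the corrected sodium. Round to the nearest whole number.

Corrected Na = measured Na + 2.4 · (glucose − 100)/100
= 129 + 2.4 · (758 − 100)/100
= 129 + 15.8
= 144.8 mEq/L

145 mEq/L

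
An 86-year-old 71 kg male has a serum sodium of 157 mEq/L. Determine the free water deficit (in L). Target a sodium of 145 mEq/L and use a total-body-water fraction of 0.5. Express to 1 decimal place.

2.9 L

TBW = 0.5 · 71 = 35.5 L
Free water deficit = TBW · (Na/145 − 1)
= 35.5 · (157/145 − 1)
= 35.5 · 0.0828
= 2.94 L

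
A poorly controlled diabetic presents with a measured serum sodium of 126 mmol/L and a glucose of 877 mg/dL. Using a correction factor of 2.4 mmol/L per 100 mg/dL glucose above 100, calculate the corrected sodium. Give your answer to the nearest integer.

145 mmol/L

Corrected Na = measured Na + 2.4 · (glucose − 100)/100
= 126 + 2.4 · (877 − 100)/100
= 126 + 18.6
= 144.6 mmol/L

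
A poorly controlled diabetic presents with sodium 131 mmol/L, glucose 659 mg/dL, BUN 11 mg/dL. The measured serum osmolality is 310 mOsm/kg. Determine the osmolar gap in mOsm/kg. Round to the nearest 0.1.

Calculated osmolality = 2·Na + glucose/18 + BUN/2.8
= 2·131 + 659/18 + 11/2.8
= 262 + 36.61 + 3.93
= 302.54 mOsm/kg ≈ 302.5 mOsm/kg
Osmolar gap = measured − calculated = 310 − 302.5 = 7.5 mOsm/kg

7.5 mOsm/kg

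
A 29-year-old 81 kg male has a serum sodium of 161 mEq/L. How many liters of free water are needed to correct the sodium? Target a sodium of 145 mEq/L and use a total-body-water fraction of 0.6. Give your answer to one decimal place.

TBW = 0.6 · 81 = 48.6 L
Free water deficit = TBW · (Na/145 − 1)
= 48.6 · (161/145 − 1)
= 48.6 · 0.1103
= 5.36 L

5.4 L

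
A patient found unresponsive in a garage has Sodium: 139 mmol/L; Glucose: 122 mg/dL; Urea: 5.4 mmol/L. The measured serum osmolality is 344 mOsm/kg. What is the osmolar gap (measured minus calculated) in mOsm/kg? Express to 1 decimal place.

53.8 mOsm/kg

Calculated osmolality = 2·Na + glucose/18 + urea
= 2·139 + 122/18 + 5.4
= 278 + 6.78 + 5.40
= 290.18 mOsm/kg ≈ 290.2 mOsm/kg
Osmolar gap = measured − calculated = 344 − 290.2 = 53.8 mOsm/kg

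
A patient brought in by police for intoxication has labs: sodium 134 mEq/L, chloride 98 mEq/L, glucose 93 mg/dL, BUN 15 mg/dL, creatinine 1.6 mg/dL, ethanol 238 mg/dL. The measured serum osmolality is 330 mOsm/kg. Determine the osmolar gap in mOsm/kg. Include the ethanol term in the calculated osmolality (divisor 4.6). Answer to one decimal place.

-0.3 mOsm/kg

Calculated osmolality = 2·Na + glucose/18 + BUN/2.8 + ethanol/4.6
= 2·134 + 93/18 + 15/2.8 + 238/4.6
= 268 + 5.17 + 5.36 + 51.74
= 330.27 mOsm/kg ≈ 330.3 mOsm/kg
Osmolar gap = measured − calculated = 330 − 330.3 = -0.3 mOsm/kg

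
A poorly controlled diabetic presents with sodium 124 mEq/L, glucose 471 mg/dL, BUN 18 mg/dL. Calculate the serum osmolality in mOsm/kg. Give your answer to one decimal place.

Calculated osmolality = 2·Na + glucose/18 + BUN/2.8
= 2·124 + 471/18 + 18/2.8
= 248 + 26.17 + 6.43
= 280.6 mOsm/kg

280.6 mOsm/kg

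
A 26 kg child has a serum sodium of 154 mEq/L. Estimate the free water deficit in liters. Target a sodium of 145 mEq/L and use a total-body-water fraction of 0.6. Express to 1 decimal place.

1.0 L

TBW = 0.6 · 26 = 15.6 L
Free water deficit = TBW · (Na/145 − 1)
= 15.6 · (154/145 − 1)
= 15.6 · 0.0621
= 0.97 L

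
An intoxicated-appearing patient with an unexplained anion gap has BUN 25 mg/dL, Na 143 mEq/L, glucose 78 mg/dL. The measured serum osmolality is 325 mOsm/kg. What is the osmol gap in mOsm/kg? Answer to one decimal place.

25.7 mOsm/kg

Calculated osmolality = 2·Na + glucose/18 + BUN/2.8
= 2·143 + 78/18 + 25/2.8
= 286 + 4.33 + 8.93
= 299.26 mOsm/kg ≈ 299.3 mOsm/kg
Osmolar gap = measured − calculated = 325 − 299.3 = 25.7 mOsm/kg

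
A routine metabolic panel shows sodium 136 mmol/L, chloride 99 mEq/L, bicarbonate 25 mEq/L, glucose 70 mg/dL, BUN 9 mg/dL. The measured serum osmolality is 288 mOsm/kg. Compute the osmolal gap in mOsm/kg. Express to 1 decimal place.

Calculated osmolality = 2·Na + glucose/18 + BUN/2.8
= 2·136 + 70/18 + 9/2.8
= 272 + 3.89 + 3.21
= 279.1 mOsm/kg ≈ 279.1 mOsm/kg
Osmolar gap = measured − calculated = 288 − 279.1 = 8.9 mOsm/kg

8.9 mOsm/kg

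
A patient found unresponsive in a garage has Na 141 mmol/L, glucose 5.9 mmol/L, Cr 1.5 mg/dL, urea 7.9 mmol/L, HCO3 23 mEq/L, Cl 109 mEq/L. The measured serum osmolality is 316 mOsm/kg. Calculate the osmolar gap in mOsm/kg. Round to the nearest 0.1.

20.2 mOsm/kg

Calculated osmolality = 2·Na + glucose + urea
= 2·141 + 5.9 + 7.9
= 282 + 5.90 + 7.90
= 295.8 mOsm/kg ≈ 295.8 mOsm/kg
Osmolar gap = measured − calculated = 316 − 295.8 = 20.2 mOsm/kg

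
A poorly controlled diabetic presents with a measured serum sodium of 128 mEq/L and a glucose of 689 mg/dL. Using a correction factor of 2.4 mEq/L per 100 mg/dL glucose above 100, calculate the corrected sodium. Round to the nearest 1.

Corrected Na = measured Na + 2.4 · (glucose − 100)/100
= 128 + 2.4 · (689 − 100)/100
= 128 + 14.1
= 142.1 mEq/L

142 mEq/L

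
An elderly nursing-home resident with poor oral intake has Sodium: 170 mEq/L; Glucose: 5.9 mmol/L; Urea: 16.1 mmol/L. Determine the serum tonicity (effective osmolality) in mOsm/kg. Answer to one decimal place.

345.9 mOsm/kg

Effective osmolality excludes urea (freely permeant across cell membranes):
2·Na + glucose
= 2·170 + 5.9
= 340 + 5.9
= 345.9 mOsm/kg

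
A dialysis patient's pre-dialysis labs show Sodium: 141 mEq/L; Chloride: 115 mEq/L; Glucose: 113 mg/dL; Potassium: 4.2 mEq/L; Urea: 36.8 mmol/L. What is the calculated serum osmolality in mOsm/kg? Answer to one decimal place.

Calculated osmolality = 2·Na + glucose/18 + urea
= 2·141 + 113/18 + 36.8
= 282 + 6.28 + 36.80
= 325.08 mOsm/kg

325.1 mOsm/kg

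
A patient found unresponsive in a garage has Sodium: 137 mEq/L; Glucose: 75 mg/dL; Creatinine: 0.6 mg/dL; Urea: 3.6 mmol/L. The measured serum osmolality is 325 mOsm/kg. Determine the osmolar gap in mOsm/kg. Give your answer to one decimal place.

Calculated osmolality = 2·Na + glucose/18 + urea
= 2·137 + 75/18 + 3.6
= 274 + 4.17 + 3.60
= 281.77 mOsm/kg ≈ 281.8 mOsm/kg
Osmolar gap = measured − calculated = 325 − 281.8 = 43.2 mOsm/kg

43.2 mOsm/kg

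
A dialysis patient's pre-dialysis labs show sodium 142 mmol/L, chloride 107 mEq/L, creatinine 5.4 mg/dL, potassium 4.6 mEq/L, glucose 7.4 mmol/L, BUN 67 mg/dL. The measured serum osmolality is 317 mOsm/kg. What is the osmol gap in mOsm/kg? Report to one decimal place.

Calculated osmolality = 2·Na + glucose + BUN/2.8
= 2·142 + 7.4 + 67/2.8
= 284 + 7.40 + 23.93
= 315.33 mOsm/kg ≈ 315.3 mOsm/kg
Osmolar gap = measured − calculated = 317 − 315.3 = 1.7 mOsm/kg

1.7 mOsm/kg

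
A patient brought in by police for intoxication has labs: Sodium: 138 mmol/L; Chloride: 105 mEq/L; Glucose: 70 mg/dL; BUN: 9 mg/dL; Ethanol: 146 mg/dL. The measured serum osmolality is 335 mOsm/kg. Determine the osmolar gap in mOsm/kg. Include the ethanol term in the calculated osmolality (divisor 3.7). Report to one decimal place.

12.4 mOsm/kg

Calculated osmolality = 2·Na + glucose/18 + BUN/2.8 + ethanol/3.7
= 2·138 + 70/18 + 9/2.8 + 146/3.7
= 276 + 3.89 + 3.21 + 39.46
= 322.56 mOsm/kg ≈ 322.6 mOsm/kg
Osmolar gap = measured − calculated = 335 − 322.6 = 12.4 mOsm/kg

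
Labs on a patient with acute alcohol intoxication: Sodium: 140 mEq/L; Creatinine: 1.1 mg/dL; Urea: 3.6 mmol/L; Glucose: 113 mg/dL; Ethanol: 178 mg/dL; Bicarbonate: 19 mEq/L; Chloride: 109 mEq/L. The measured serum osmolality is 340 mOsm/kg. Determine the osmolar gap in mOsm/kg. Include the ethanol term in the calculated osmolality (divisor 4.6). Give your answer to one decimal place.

11.4 mOsm/kg

Calculated osmolality = 2·Na + glucose/18 + urea + ethanol/4.6
= 2·140 + 113/18 + 3.6 + 178/4.6
= 280 + 6.28 + 3.60 + 38.70
= 328.58 mOsm/kg ≈ 328.6 mOsm/kg
Osmolar gap = measured − calculated = 340 − 328.6 = 11.4 mOsm/kg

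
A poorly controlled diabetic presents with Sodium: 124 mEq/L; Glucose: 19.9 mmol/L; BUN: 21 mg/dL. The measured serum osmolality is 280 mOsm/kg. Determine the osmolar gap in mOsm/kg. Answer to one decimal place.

Calculated osmolality = 2·Na + glucose + BUN/2.8
= 2·124 + 19.9 + 21/2.8
= 248 + 19.90 + 7.50
= 275.4 mOsm/kg ≈ 275.4 mOsm/kg
Osmolar gap = measured − calculated = 280 − 275.4 = 4.6 mOsm/kg

4.6 mOsm/kg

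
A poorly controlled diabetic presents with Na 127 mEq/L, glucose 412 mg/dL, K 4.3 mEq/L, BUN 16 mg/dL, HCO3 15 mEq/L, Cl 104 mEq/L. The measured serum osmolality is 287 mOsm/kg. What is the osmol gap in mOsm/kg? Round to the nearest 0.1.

Calculated osmolality = 2·Na + glucose/18 + BUN/2.8
= 2·127 + 412/18 + 16/2.8
= 254 + 22.89 + 5.71
= 282.6 mOsm/kg ≈ 282.6 mOsm/kg
Osmolar gap = measured − calculated = 287 − 282.6 = 4.4 mOsm/kg

4.4 mOsm/kg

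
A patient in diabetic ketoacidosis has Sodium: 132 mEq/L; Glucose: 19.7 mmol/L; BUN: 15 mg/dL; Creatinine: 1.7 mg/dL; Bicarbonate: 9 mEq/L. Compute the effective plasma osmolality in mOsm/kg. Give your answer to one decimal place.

Effective osmolality excludes urea (freely permeant across cell membranes):
2·Na + glucose
= 2·132 + 19.7
= 264 + 19.7
= 283.7 mOsm/kg

283.7 mOsm/kg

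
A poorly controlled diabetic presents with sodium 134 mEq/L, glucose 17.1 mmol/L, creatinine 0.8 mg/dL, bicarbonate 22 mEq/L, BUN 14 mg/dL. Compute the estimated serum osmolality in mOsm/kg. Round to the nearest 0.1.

Calculated osmolality = 2·Na + glucose + BUN/2.8
= 2·134 + 17.1 + 14/2.8
= 268 + 17.10 + 5
= 290.1 mOsm/kg

290.1 mOsm/kg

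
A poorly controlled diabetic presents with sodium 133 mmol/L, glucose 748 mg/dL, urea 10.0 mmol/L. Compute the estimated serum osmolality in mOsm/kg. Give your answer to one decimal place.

317.6 mOsm/kg

Calculated osmolality = 2·Na + glucose/18 + urea
= 2·133 + 748/18 + 10
= 266 + 41.56 + 10
= 317.56 mOsm/kg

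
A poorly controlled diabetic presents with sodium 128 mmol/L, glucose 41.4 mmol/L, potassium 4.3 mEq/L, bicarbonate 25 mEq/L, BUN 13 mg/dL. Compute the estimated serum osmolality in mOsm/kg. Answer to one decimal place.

Calculated osmolality = 2·Na + glucose + BUN/2.8
= 2·128 + 41.4 + 13/2.8
= 256 + 41.40 + 4.64
= 302.04 mOsm/kg

302.0 mOsm/kg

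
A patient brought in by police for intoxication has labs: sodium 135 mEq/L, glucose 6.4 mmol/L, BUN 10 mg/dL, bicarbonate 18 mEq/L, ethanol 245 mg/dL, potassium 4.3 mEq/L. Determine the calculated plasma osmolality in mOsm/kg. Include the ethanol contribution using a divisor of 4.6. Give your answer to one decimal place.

Calculated osmolality = 2·Na + glucose + BUN/2.8 + ethanol/4.6
= 2·135 + 6.4 + 10/2.8 + 245/4.6
= 270 + 6.40 + 3.57 + 53.26
= 333.23 mOsm/kg

333.2 mOsm/kg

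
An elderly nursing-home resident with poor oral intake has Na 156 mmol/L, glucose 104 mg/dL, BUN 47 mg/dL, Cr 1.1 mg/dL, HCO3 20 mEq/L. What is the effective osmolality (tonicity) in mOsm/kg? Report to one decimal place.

317.8 mOsm/kg

Effective osmolality excludes urea (freely permeant across cell membranes):
2·Na + glucose/18
= 2·156 + 104/18
= 312 + 5.78
= 317.78 mOsm/kg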